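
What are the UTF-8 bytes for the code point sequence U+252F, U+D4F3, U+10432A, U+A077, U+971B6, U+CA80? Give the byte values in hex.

U+252F: 3-byte form → E2 94 AF.
U+D4F3: 3-byte form → ED 93 B3.
U+10432A: 4-byte form → F4 84 8C AA.
U+A077: 3-byte form → EA 81 B7.
U+971B6: 4-byte form → F2 97 86 B6.
U+CA80: 3-byte form → EC AA 80.
Concatenated (20 bytes): E2 94 AF ED 93 B3 F4 84 8C AA EA 81 B7 F2 97 86 B6 EC AA 80.

E2 94 AF ED 93 B3 F4 84 8C AA EA 81 B7 F2 97 86 B6 EC AA 80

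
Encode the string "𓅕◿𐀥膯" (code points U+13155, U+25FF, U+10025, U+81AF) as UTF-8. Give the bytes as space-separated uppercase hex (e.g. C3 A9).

F0 93 85 95 E2 97 BF F0 90 80 A5 E8 86 AF

U+13155: 4-byte form → F0 93 85 95.
U+25FF: 3-byte form → E2 97 BF.
U+10025: 4-byte form → F0 90 80 A5.
U+81AF: 3-byte form → E8 86 AF.
Concatenated (14 bytes): F0 93 85 95 E2 97 BF F0 90 80 A5 E8 86 AF.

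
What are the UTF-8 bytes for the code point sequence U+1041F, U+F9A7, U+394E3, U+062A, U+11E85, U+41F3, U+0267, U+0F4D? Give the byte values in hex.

F0 90 90 9F EF A6 A7 F0 B9 93 A3 D8 AA F0 91 BA 85 E4 87 B3 C9 A7 E0 BD 8D

U+1041F: 4-byte form → F0 90 90 9F.
U+F9A7: 3-byte form → EF A6 A7.
U+394E3: 4-byte form → F0 B9 93 A3.
U+062A: 2-byte form → D8 AA.
U+11E85: 4-byte form → F0 91 BA 85.
U+41F3: 3-byte form → E4 87 B3.
U+0267: 2-byte form → C9 A7.
U+0F4D: 3-byte form → E0 BD 8D.
Concatenated (25 bytes): F0 90 90 9F EF A6 A7 F0 B9 93 A3 D8 AA F0 91 BA 85 E4 87 B3 C9 A7 E0 BD 8D.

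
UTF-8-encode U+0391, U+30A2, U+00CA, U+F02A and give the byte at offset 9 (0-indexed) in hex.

0xAA

U+0391 → 2-byte form CE 91 at offsets 0–1.
U+30A2 → 3-byte form E3 82 A2 at offsets 2–4.
U+00CA → 2-byte form C3 8A at offsets 5–6.
U+F02A → 3-byte form EF 80 AA at offsets 7–9.
Offset 9 falls in char 4's range; it's byte 3 of EF 80 AA = 0xAA.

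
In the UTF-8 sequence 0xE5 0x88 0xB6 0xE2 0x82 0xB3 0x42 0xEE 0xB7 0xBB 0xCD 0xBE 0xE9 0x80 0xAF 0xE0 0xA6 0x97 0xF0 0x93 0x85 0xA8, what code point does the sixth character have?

U+902F

Offset 0: leading byte 0xE5 = 11100101 → 3-byte char #1 = E5 88 B6.
Offset 3: leading byte 0xE2 = 11100010 → 3-byte char #2 = E2 82 B3.
Offset 6: leading byte 0x42 = 01000010 → 1-byte char #3 = 42.
Offset 7: leading byte 0xEE = 11101110 → 3-byte char #4 = EE B7 BB.
Offset 10: leading byte 0xCD = 11001101 → 2-byte char #5 = CD BE.
Offset 12: leading byte 0xE9 = 11101001 → 3-byte char #6 = E9 80 AF.
Leading byte 0xE9 = 11101001 matches 1110xxxx → 3-byte sequence.
Byte 1: 0xE9 = 11101001, payload 1001 (4 bits).
Byte 2: 0x80 = 10000000 (10xxxxxx ✓), payload 000000.
Byte 3: 0xAF = 10101111 (10xxxxxx ✓), payload 101111.
Concatenate: 1001000000101111 = 0x902F (16 bits → U+902F).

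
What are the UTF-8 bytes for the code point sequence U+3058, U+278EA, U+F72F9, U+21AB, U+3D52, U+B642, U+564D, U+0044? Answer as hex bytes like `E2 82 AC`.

E3 81 98 F0 A7 A3 AA F3 B7 8B B9 E2 86 AB E3 B5 92 EB 99 82 E5 99 8D 44

U+3058: 3-byte form → E3 81 98.
U+278EA: 4-byte form → F0 A7 A3 AA.
U+F72F9: 4-byte form → F3 B7 8B B9.
U+21AB: 3-byte form → E2 86 AB.
U+3D52: 3-byte form → E3 B5 92.
U+B642: 3-byte form → EB 99 82.
U+564D: 3-byte form → E5 99 8D.
U+0044: 1-byte form → 44.
Concatenated (24 bytes): E3 81 98 F0 A7 A3 AA F3 B7 8B B9 E2 86 AB E3 B5 92 EB 99 82 E5 99 8D 44.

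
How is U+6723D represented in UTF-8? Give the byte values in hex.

U+6723D = 0x6723D = 422461 decimal. In range U+10000–U+10FFFF → 4-byte form: 11110xxx 10xxxxxx 10xxxxxx 10xxxxxx.
Binary (21 bits): 001100111001000111101.
Split 3+6+6+6: 001 | 100111 | 001000 | 111101.
Byte 1: 11110001 = 0xF1.
Byte 2: 10100111 = 0xA7.
Byte 3: 10001000 = 0x88.
Byte 4: 10111101 = 0xBD.

F1 A7 88 BD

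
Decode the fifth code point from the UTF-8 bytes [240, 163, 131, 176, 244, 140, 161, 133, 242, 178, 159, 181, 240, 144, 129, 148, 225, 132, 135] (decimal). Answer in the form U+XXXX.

Offset 0: leading byte 0xF0 = 11110000 → 4-byte char #1 = F0 A3 83 B0.
Offset 4: leading byte 0xF4 = 11110100 → 4-byte char #2 = F4 8C A1 85.
Offset 8: leading byte 0xF2 = 11110010 → 4-byte char #3 = F2 B2 9F B5.
Offset 12: leading byte 0xF0 = 11110000 → 4-byte char #4 = F0 90 81 94.
Offset 16: leading byte 0xE1 = 11100001 → 3-byte char #5 = E1 84 87.
Leading byte 0xE1 = 11100001 matches 1110xxxx → 3-byte sequence.
Byte 1: 0xE1 = 11100001, payload 0001 (4 bits).
Byte 2: 0x84 = 10000100 (10xxxxxx ✓), payload 000100.
Byte 3: 0x87 = 10000111 (10xxxxxx ✓), payload 000111.
Concatenate: 0001000100000111 = 0x1107 (16 bits → U+1107).

U+1107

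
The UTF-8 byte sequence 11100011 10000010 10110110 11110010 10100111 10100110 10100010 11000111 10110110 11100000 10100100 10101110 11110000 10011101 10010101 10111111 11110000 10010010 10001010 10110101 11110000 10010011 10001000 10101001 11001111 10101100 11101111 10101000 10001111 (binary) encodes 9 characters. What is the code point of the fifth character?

Offset 0: leading byte 0xE3 = 11100011 → 3-byte char #1 = E3 82 B6.
Offset 3: leading byte 0xF2 = 11110010 → 4-byte char #2 = F2 A7 A6 A2.
Offset 7: leading byte 0xC7 = 11000111 → 2-byte char #3 = C7 B6.
Offset 9: leading byte 0xE0 = 11100000 → 3-byte char #4 = E0 A4 AE.
Offset 12: leading byte 0xF0 = 11110000 → 4-byte char #5 = F0 9D 95 BF.
Leading byte 0xF0 = 11110000 matches 11110xxx → 4-byte sequence.
Byte 1: 0xF0 = 11110000, payload 000 (3 bits).
Byte 2: 0x9D = 10011101 (10xxxxxx ✓), payload 011101.
Byte 3: 0x95 = 10010101 (10xxxxxx ✓), payload 010101.
Byte 4: 0xBF = 10111111 (10xxxxxx ✓), payload 111111.
Concatenate: 000011101010101111111 = 0x1D57F (21 bits → U+1D57F).

U+1D57F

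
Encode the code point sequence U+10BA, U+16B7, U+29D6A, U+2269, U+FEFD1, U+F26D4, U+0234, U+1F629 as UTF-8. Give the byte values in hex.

E1 82 BA E1 9A B7 F0 A9 B5 AA E2 89 A9 F3 BE BF 91 F3 B2 9B 94 C8 B4 F0 9F 98 A9

U+10BA: 3-byte form → E1 82 BA.
U+16B7: 3-byte form → E1 9A B7.
U+29D6A: 4-byte form → F0 A9 B5 AA.
U+2269: 3-byte form → E2 89 A9.
U+FEFD1: 4-byte form → F3 BE BF 91.
U+F26D4: 4-byte form → F3 B2 9B 94.
U+0234: 2-byte form → C8 B4.
U+1F629: 4-byte form → F0 9F 98 A9.
Concatenated (27 bytes): E1 82 BA E1 9A B7 F0 A9 B5 AA E2 89 A9 F3 BE BF 91 F3 B2 9B 94 C8 B4 F0 9F 98 A9.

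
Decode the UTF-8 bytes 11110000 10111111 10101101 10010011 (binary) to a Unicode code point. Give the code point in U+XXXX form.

Leading byte 0xF0 = 11110000 matches 11110xxx → 4-byte sequence.
Byte 1: 0xF0 = 11110000, payload 000 (3 bits).
Byte 2: 0xBF = 10111111 (10xxxxxx ✓), payload 111111.
Byte 3: 0xAD = 10101101 (10xxxxxx ✓), payload 101101.
Byte 4: 0x93 = 10010011 (10xxxxxx ✓), payload 010011.
Concatenate: 000111111101101010011 = 0x3FB53 (21 bits → U+3FB53).

U+3FB53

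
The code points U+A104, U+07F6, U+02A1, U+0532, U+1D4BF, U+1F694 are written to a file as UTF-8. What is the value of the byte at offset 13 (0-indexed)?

0xF0

U+A104 → 3-byte form EA 84 84 at offsets 0–2.
U+07F6 → 2-byte form DF B6 at offsets 3–4.
U+02A1 → 2-byte form CA A1 at offsets 5–6.
U+0532 → 2-byte form D4 B2 at offsets 7–8.
U+1D4BF → 4-byte form F0 9D 92 BF at offsets 9–12.
U+1F694 → 4-byte form F0 9F 9A 94 at offsets 13–16.
Offset 13 falls in char 6's range; it's byte 1 of F0 9F 9A 94 = 0xF0.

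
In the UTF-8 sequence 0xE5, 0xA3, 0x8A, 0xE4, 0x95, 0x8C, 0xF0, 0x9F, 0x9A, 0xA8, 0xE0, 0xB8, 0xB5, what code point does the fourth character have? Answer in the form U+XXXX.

U+0E35

Offset 0: leading byte 0xE5 = 11100101 → 3-byte char #1 = E5 A3 8A.
Offset 3: leading byte 0xE4 = 11100100 → 3-byte char #2 = E4 95 8C.
Offset 6: leading byte 0xF0 = 11110000 → 4-byte char #3 = F0 9F 9A A8.
Offset 10: leading byte 0xE0 = 11100000 → 3-byte char #4 = E0 B8 B5.
Leading byte 0xE0 = 11100000 matches 1110xxxx → 3-byte sequence.
Byte 1: 0xE0 = 11100000, payload 0000 (4 bits).
Byte 2: 0xB8 = 10111000 (10xxxxxx ✓), payload 111000.
Byte 3: 0xB5 = 10110101 (10xxxxxx ✓), payload 110101.
Concatenate: 0000111000110101 = 0xE35 (16 bits → U+0E35).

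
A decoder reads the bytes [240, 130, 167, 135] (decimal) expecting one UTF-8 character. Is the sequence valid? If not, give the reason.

Leading byte 0xF0 = 11110000 → 4-byte form.
Continuation bytes all match 10xxxxxx. Payload decodes to 0x29C7.
But 0x29C7 < 0x10000, the minimum for a 4-byte sequence — this is an overlong encoding.

invalid (overlong encoding)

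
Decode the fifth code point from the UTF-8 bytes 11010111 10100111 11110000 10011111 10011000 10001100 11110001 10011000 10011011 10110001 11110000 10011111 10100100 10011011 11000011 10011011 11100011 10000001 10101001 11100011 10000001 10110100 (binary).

U+00DB

Offset 0: leading byte 0xD7 = 11010111 → 2-byte char #1 = D7 A7.
Offset 2: leading byte 0xF0 = 11110000 → 4-byte char #2 = F0 9F 98 8C.
Offset 6: leading byte 0xF1 = 11110001 → 4-byte char #3 = F1 98 9B B1.
Offset 10: leading byte 0xF0 = 11110000 → 4-byte char #4 = F0 9F A4 9B.
Offset 14: leading byte 0xC3 = 11000011 → 2-byte char #5 = C3 9B.
Leading byte 0xC3 = 11000011 matches 110xxxxx → 2-byte sequence.
Byte 1: 0xC3 = 11000011, payload 00011 (5 bits).
Byte 2: 0x9B = 10011011 (10xxxxxx ✓), payload 011011.
Concatenate: 00011011011 = 0xDB (11 bits → U+00DB).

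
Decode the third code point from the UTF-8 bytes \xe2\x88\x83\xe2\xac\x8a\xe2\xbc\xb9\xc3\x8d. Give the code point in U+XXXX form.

U+2F39

Offset 0: leading byte 0xE2 = 11100010 → 3-byte char #1 = E2 88 83.
Offset 3: leading byte 0xE2 = 11100010 → 3-byte char #2 = E2 AC 8A.
Offset 6: leading byte 0xE2 = 11100010 → 3-byte char #3 = E2 BC B9.
Leading byte 0xE2 = 11100010 matches 1110xxxx → 3-byte sequence.
Byte 1: 0xE2 = 11100010, payload 0010 (4 bits).
Byte 2: 0xBC = 10111100 (10xxxxxx ✓), payload 111100.
Byte 3: 0xB9 = 10111001 (10xxxxxx ✓), payload 111001.
Concatenate: 0010111100111001 = 0x2F39 (16 bits → U+2F39).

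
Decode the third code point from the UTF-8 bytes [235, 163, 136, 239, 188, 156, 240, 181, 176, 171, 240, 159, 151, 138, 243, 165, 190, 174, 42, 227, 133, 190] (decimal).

Offset 0: leading byte 0xEB = 11101011 → 3-byte char #1 = EB A3 88.
Offset 3: leading byte 0xEF = 11101111 → 3-byte char #2 = EF BC 9C.
Offset 6: leading byte 0xF0 = 11110000 → 4-byte char #3 = F0 B5 B0 AB.
Leading byte 0xF0 = 11110000 matches 11110xxx → 4-byte sequence.
Byte 1: 0xF0 = 11110000, payload 000 (3 bits).
Byte 2: 0xB5 = 10110101 (10xxxxxx ✓), payload 110101.
Byte 3: 0xB0 = 10110000 (10xxxxxx ✓), payload 110000.
Byte 4: 0xAB = 10101011 (10xxxxxx ✓), payload 101011.
Concatenate: 000110101110000101011 = 0x35C2B (21 bits → U+35C2B).

U+35C2B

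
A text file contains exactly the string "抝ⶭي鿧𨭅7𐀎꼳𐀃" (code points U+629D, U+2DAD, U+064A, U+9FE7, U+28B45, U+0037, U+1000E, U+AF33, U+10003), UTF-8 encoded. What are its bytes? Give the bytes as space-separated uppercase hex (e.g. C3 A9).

U+629D: 3-byte form → E6 8A 9D.
U+2DAD: 3-byte form → E2 B6 AD.
U+064A: 2-byte form → D9 8A.
U+9FE7: 3-byte form → E9 BF A7.
U+28B45: 4-byte form → F0 A8 AD 85.
U+0037: 1-byte form → 37.
U+1000E: 4-byte form → F0 90 80 8E.
U+AF33: 3-byte form → EA BC B3.
U+10003: 4-byte form → F0 90 80 83.
Concatenated (27 bytes): E6 8A 9D E2 B6 AD D9 8A E9 BF A7 F0 A8 AD 85 37 F0 90 80 8E EA BC B3 F0 90 80 83.

E6 8A 9D E2 B6 AD D9 8A E9 BF A7 F0 A8 AD 85 37 F0 90 80 8E EA BC B3 F0 90 80 83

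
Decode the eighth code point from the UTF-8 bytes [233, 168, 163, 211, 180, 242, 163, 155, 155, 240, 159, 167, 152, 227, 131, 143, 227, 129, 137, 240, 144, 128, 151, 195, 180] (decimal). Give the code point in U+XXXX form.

Offset 0: leading byte 0xE9 = 11101001 → 3-byte char #1 = E9 A8 A3.
Offset 3: leading byte 0xD3 = 11010011 → 2-byte char #2 = D3 B4.
Offset 5: leading byte 0xF2 = 11110010 → 4-byte char #3 = F2 A3 9B 9B.
Offset 9: leading byte 0xF0 = 11110000 → 4-byte char #4 = F0 9F A7 98.
Offset 13: leading byte 0xE3 = 11100011 → 3-byte char #5 = E3 83 8F.
Offset 16: leading byte 0xE3 = 11100011 → 3-byte char #6 = E3 81 89.
Offset 19: leading byte 0xF0 = 11110000 → 4-byte char #7 = F0 90 80 97.
Offset 23: leading byte 0xC3 = 11000011 → 2-byte char #8 = C3 B4.
Leading byte 0xC3 = 11000011 matches 110xxxxx → 2-byte sequence.
Byte 1: 0xC3 = 11000011, payload 00011 (5 bits).
Byte 2: 0xB4 = 10110100 (10xxxxxx ✓), payload 110100.
Concatenate: 00011110100 = 0xF4 (11 bits → U+00F4).

U+00F4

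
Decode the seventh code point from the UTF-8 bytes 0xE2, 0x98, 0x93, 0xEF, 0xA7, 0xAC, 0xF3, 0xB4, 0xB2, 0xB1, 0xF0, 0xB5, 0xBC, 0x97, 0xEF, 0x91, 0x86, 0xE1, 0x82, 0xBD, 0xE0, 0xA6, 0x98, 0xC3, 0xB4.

Offset 0: leading byte 0xE2 = 11100010 → 3-byte char #1 = E2 98 93.
Offset 3: leading byte 0xEF = 11101111 → 3-byte char #2 = EF A7 AC.
Offset 6: leading byte 0xF3 = 11110011 → 4-byte char #3 = F3 B4 B2 B1.
Offset 10: leading byte 0xF0 = 11110000 → 4-byte char #4 = F0 B5 BC 97.
Offset 14: leading byte 0xEF = 11101111 → 3-byte char #5 = EF 91 86.
Offset 17: leading byte 0xE1 = 11100001 → 3-byte char #6 = E1 82 BD.
Offset 20: leading byte 0xE0 = 11100000 → 3-byte char #7 = E0 A6 98.
Leading byte 0xE0 = 11100000 matches 1110xxxx → 3-byte sequence.
Byte 1: 0xE0 = 11100000, payload 0000 (4 bits).
Byte 2: 0xA6 = 10100110 (10xxxxxx ✓), payload 100110.
Byte 3: 0x98 = 10011000 (10xxxxxx ✓), payload 011000.
Concatenate: 0000100110011000 = 0x998 (16 bits → U+0998).

U+0998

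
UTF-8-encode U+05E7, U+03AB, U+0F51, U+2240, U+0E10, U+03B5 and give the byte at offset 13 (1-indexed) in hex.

1-indexed offset 13 is 0-indexed offset 12.
U+05E7 → 2-byte form D7 A7 at offsets 0–1.
U+03AB → 2-byte form CE AB at offsets 2–3.
U+0F51 → 3-byte form E0 BD 91 at offsets 4–6.
U+2240 → 3-byte form E2 89 80 at offsets 7–9.
U+0E10 → 3-byte form E0 B8 90 at offsets 10–12.
Offset 12 falls in char 5's range; it's byte 3 of E0 B8 90 = 0x90.

0x90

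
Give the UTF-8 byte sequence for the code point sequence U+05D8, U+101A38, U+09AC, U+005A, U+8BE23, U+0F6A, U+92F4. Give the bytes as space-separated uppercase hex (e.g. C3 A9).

D7 98 F4 81 A8 B8 E0 A6 AC 5A F2 8B B8 A3 E0 BD AA E9 8B B4

U+05D8: 2-byte form → D7 98.
U+101A38: 4-byte form → F4 81 A8 B8.
U+09AC: 3-byte form → E0 A6 AC.
U+005A: 1-byte form → 5A.
U+8BE23: 4-byte form → F2 8B B8 A3.
U+0F6A: 3-byte form → E0 BD AA.
U+92F4: 3-byte form → E9 8B B4.
Concatenated (20 bytes): D7 98 F4 81 A8 B8 E0 A6 AC 5A F2 8B B8 A3 E0 BD AA E9 8B B4.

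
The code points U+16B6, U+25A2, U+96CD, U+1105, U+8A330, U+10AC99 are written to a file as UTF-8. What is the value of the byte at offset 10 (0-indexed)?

U+16B6 → 3-byte form E1 9A B6 at offsets 0–2.
U+25A2 → 3-byte form E2 96 A2 at offsets 3–5.
U+96CD → 3-byte form E9 9B 8D at offsets 6–8.
U+1105 → 3-byte form E1 84 85 at offsets 9–11.
Offset 10 falls in char 4's range; it's byte 2 of E1 84 85 = 0x84.

0x84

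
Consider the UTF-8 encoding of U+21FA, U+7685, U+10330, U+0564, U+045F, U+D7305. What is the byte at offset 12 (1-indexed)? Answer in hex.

0xA4

1-indexed offset 12 is 0-indexed offset 11.
U+21FA → 3-byte form E2 87 BA at offsets 0–2.
U+7685 → 3-byte form E7 9A 85 at offsets 3–5.
U+10330 → 4-byte form F0 90 8C B0 at offsets 6–9.
U+0564 → 2-byte form D5 A4 at offsets 10–11.
Offset 11 falls in char 4's range; it's byte 2 of D5 A4 = 0xA4.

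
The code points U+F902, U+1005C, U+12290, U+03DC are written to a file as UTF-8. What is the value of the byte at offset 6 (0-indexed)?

U+F902 → 3-byte form EF A4 82 at offsets 0–2.
U+1005C → 4-byte form F0 90 81 9C at offsets 3–6.
Offset 6 falls in char 2's range; it's byte 4 of F0 90 81 9C = 0x9C.

0x9C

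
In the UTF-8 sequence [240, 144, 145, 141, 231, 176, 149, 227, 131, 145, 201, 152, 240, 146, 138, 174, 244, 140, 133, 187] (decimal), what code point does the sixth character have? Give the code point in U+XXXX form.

Offset 0: leading byte 0xF0 = 11110000 → 4-byte char #1 = F0 90 91 8D.
Offset 4: leading byte 0xE7 = 11100111 → 3-byte char #2 = E7 B0 95.
Offset 7: leading byte 0xE3 = 11100011 → 3-byte char #3 = E3 83 91.
Offset 10: leading byte 0xC9 = 11001001 → 2-byte char #4 = C9 98.
Offset 12: leading byte 0xF0 = 11110000 → 4-byte char #5 = F0 92 8A AE.
Offset 16: leading byte 0xF4 = 11110100 → 4-byte char #6 = F4 8C 85 BB.
Leading byte 0xF4 = 11110100 matches 11110xxx → 4-byte sequence.
Byte 1: 0xF4 = 11110100, payload 100 (3 bits).
Byte 2: 0x8C = 10001100 (10xxxxxx ✓), payload 001100.
Byte 3: 0x85 = 10000101 (10xxxxxx ✓), payload 000101.
Byte 4: 0xBB = 10111011 (10xxxxxx ✓), payload 111011.
Concatenate: 100001100000101111011 = 0x10C17B (21 bits → U+10C17B).

U+10C17B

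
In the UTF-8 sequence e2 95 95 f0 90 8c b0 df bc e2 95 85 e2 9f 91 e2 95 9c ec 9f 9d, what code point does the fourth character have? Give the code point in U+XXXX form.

Offset 0: leading byte 0xE2 = 11100010 → 3-byte char #1 = E2 95 95.
Offset 3: leading byte 0xF0 = 11110000 → 4-byte char #2 = F0 90 8C B0.
Offset 7: leading byte 0xDF = 11011111 → 2-byte char #3 = DF BC.
Offset 9: leading byte 0xE2 = 11100010 → 3-byte char #4 = E2 95 85.
Leading byte 0xE2 = 11100010 matches 1110xxxx → 3-byte sequence.
Byte 1: 0xE2 = 11100010, payload 0010 (4 bits).
Byte 2: 0x95 = 10010101 (10xxxxxx ✓), payload 010101.
Byte 3: 0x85 = 10000101 (10xxxxxx ✓), payload 000101.
Concatenate: 0010010101000101 = 0x2545 (16 bits → U+2545).

U+2545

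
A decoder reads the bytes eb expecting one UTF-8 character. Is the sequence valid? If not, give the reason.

Leading byte 0xEB = 11101011 → 3-byte form, but only 1 byte is present.

invalid (sequence truncated)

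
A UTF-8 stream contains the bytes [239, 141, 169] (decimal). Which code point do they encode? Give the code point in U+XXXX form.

Leading byte 0xEF = 11101111 matches 1110xxxx → 3-byte sequence.
Byte 1: 0xEF = 11101111, payload 1111 (4 bits).
Byte 2: 0x8D = 10001101 (10xxxxxx ✓), payload 001101.
Byte 3: 0xA9 = 10101001 (10xxxxxx ✓), payload 101001.
Concatenate: 1111001101101001 = 0xF369 (16 bits → U+F369).

U+F369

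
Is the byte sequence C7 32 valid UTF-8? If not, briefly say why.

Leading byte 0xC7 = 11000111 → 2-byte form.
Byte 2 is 0x32 = 00110010, which is not 10xxxxxx — expected a continuation byte.

invalid (non-continuation byte where continuation expected)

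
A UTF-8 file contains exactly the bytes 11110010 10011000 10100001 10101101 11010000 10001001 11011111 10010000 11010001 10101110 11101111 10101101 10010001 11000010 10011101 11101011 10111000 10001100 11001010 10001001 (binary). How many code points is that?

Byte at offset 0: 0xF2 = 11110010 → 4-byte char (#1). Advance 4.
Byte at offset 4: 0xD0 = 11010000 → 2-byte char (#2). Advance 2.
Byte at offset 6: 0xDF = 11011111 → 2-byte char (#3). Advance 2.
Byte at offset 8: 0xD1 = 11010001 → 2-byte char (#4). Advance 2.
Byte at offset 10: 0xEF = 11101111 → 3-byte char (#5). Advance 3.
Byte at offset 13: 0xC2 = 11000010 → 2-byte char (#6). Advance 2.
Byte at offset 15: 0xEB = 11101011 → 3-byte char (#7). Advance 3.
Byte at offset 18: 0xCA = 11001010 → 2-byte char (#8). Advance 2.
Reached end at offset 20 after 8 code points.

8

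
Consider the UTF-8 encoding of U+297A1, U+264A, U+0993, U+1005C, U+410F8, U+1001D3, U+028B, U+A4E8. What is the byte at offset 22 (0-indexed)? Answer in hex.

U+297A1 → 4-byte form F0 A9 9E A1 at offsets 0–3.
U+264A → 3-byte form E2 99 8A at offsets 4–6.
U+0993 → 3-byte form E0 A6 93 at offsets 7–9.
U+1005C → 4-byte form F0 90 81 9C at offsets 10–13.
U+410F8 → 4-byte form F1 81 83 B8 at offsets 14–17.
U+1001D3 → 4-byte form F4 80 87 93 at offsets 18–21.
U+028B → 2-byte form CA 8B at offsets 22–23.
Offset 22 falls in char 7's range; it's byte 1 of CA 8B = 0xCA.

0xCA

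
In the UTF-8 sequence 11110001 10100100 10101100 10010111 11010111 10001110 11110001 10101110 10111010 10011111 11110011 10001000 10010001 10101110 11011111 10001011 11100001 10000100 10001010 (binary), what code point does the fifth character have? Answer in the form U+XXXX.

U+07CB

Offset 0: leading byte 0xF1 = 11110001 → 4-byte char #1 = F1 A4 AC 97.
Offset 4: leading byte 0xD7 = 11010111 → 2-byte char #2 = D7 8E.
Offset 6: leading byte 0xF1 = 11110001 → 4-byte char #3 = F1 AE BA 9F.
Offset 10: leading byte 0xF3 = 11110011 → 4-byte char #4 = F3 88 91 AE.
Offset 14: leading byte 0xDF = 11011111 → 2-byte char #5 = DF 8B.
Leading byte 0xDF = 11011111 matches 110xxxxx → 2-byte sequence.
Byte 1: 0xDF = 11011111, payload 11111 (5 bits).
Byte 2: 0x8B = 10001011 (10xxxxxx ✓), payload 001011.
Concatenate: 11111001011 = 0x7CB (11 bits → U+07CB).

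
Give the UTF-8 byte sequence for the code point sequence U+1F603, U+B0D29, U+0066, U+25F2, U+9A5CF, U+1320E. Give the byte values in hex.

U+1F603: 4-byte form → F0 9F 98 83.
U+B0D29: 4-byte form → F2 B0 B4 A9.
U+0066: 1-byte form → 66.
U+25F2: 3-byte form → E2 97 B2.
U+9A5CF: 4-byte form → F2 9A 97 8F.
U+1320E: 4-byte form → F0 93 88 8E.
Concatenated (20 bytes): F0 9F 98 83 F2 B0 B4 A9 66 E2 97 B2 F2 9A 97 8F F0 93 88 8E.

F0 9F 98 83 F2 B0 B4 A9 66 E2 97 B2 F2 9A 97 8F F0 93 88 8E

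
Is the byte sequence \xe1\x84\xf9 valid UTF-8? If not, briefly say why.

invalid (non-continuation byte where continuation expected)

Leading byte 0xE1 = 11100001 → 3-byte form.
Byte 3 is 0xF9 = 11111001, which is not 10xxxxxx — expected a continuation byte.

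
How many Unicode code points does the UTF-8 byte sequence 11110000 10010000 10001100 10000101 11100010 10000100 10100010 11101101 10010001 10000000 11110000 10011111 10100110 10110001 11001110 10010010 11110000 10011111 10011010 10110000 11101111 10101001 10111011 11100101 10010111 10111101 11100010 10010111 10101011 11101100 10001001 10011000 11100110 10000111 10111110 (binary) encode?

11

Byte at offset 0: 0xF0 = 11110000 → 4-byte char (#1). Advance 4.
Byte at offset 4: 0xE2 = 11100010 → 3-byte char (#2). Advance 3.
Byte at offset 7: 0xED = 11101101 → 3-byte char (#3). Advance 3.
Byte at offset 10: 0xF0 = 11110000 → 4-byte char (#4). Advance 4.
Byte at offset 14: 0xCE = 11001110 → 2-byte char (#5). Advance 2.
Byte at offset 16: 0xF0 = 11110000 → 4-byte char (#6). Advance 4.
Byte at offset 20: 0xEF = 11101111 → 3-byte char (#7). Advance 3.
Byte at offset 23: 0xE5 = 11100101 → 3-byte char (#8). Advance 3.
Byte at offset 26: 0xE2 = 11100010 → 3-byte char (#9). Advance 3.
Byte at offset 29: 0xEC = 11101100 → 3-byte char (#10). Advance 3.
Byte at offset 32: 0xE6 = 11100110 → 3-byte char (#11). Advance 3.
Reached end at offset 35 after 11 code points.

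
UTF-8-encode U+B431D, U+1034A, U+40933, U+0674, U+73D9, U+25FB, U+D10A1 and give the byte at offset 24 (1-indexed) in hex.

0xA1

1-indexed offset 24 is 0-indexed offset 23.
U+B431D → 4-byte form F2 B4 8C 9D at offsets 0–3.
U+1034A → 4-byte form F0 90 8D 8A at offsets 4–7.
U+40933 → 4-byte form F1 80 A4 B3 at offsets 8–11.
U+0674 → 2-byte form D9 B4 at offsets 12–13.
U+73D9 → 3-byte form E7 8F 99 at offsets 14–16.
U+25FB → 3-byte form E2 97 BB at offsets 17–19.
U+D10A1 → 4-byte form F3 91 82 A1 at offsets 20–23.
Offset 23 falls in char 7's range; it's byte 4 of F3 91 82 A1 = 0xA1.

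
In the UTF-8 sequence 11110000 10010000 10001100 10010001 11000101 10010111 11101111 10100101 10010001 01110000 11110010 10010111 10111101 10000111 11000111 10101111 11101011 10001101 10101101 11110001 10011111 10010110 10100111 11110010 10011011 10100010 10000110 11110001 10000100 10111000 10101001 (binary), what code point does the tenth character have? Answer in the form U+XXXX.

U+44E29

Offset 0: leading byte 0xF0 = 11110000 → 4-byte char #1 = F0 90 8C 91.
Offset 4: leading byte 0xC5 = 11000101 → 2-byte char #2 = C5 97.
Offset 6: leading byte 0xEF = 11101111 → 3-byte char #3 = EF A5 91.
Offset 9: leading byte 0x70 = 01110000 → 1-byte char #4 = 70.
Offset 10: leading byte 0xF2 = 11110010 → 4-byte char #5 = F2 97 BD 87.
Offset 14: leading byte 0xC7 = 11000111 → 2-byte char #6 = C7 AF.
Offset 16: leading byte 0xEB = 11101011 → 3-byte char #7 = EB 8D AD.
Offset 19: leading byte 0xF1 = 11110001 → 4-byte char #8 = F1 9F 96 A7.
Offset 23: leading byte 0xF2 = 11110010 → 4-byte char #9 = F2 9B A2 86.
Offset 27: leading byte 0xF1 = 11110001 → 4-byte char #10 = F1 84 B8 A9.
Leading byte 0xF1 = 11110001 matches 11110xxx → 4-byte sequence.
Byte 1: 0xF1 = 11110001, payload 001 (3 bits).
Byte 2: 0x84 = 10000100 (10xxxxxx ✓), payload 000100.
Byte 3: 0xB8 = 10111000 (10xxxxxx ✓), payload 111000.
Byte 4: 0xA9 = 10101001 (10xxxxxx ✓), payload 101001.
Concatenate: 001000100111000101001 = 0x44E29 (21 bits → U+44E29).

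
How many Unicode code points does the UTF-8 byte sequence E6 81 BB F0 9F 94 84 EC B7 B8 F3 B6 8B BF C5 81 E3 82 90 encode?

Byte at offset 0: 0xE6 = 11100110 → 3-byte char (#1). Advance 3.
Byte at offset 3: 0xF0 = 11110000 → 4-byte char (#2). Advance 4.
Byte at offset 7: 0xEC = 11101100 → 3-byte char (#3). Advance 3.
Byte at offset 10: 0xF3 = 11110011 → 4-byte char (#4). Advance 4.
Byte at offset 14: 0xC5 = 11000101 → 2-byte char (#5). Advance 2.
Byte at offset 16: 0xE3 = 11100011 → 3-byte char (#6). Advance 3.
Reached end at offset 19 after 6 code points.

6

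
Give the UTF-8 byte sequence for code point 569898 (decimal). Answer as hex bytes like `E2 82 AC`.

U+8B22A = 0x8B22A = 569898 decimal. In range U+10000–U+10FFFF → 4-byte form: 11110xxx 10xxxxxx 10xxxxxx 10xxxxxx.
Binary (21 bits): 010001011001000101010.
Split 3+6+6+6: 010 | 001011 | 001000 | 101010.
Byte 1: 11110010 = 0xF2.
Byte 2: 10001011 = 0x8B.
Byte 3: 10001000 = 0x88.
Byte 4: 10101010 = 0xAA.

F2 8B 88 AA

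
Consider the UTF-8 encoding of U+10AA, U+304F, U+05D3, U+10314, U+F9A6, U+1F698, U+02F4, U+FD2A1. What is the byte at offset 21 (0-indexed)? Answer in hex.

U+10AA → 3-byte form E1 82 AA at offsets 0–2.
U+304F → 3-byte form E3 81 8F at offsets 3–5.
U+05D3 → 2-byte form D7 93 at offsets 6–7.
U+10314 → 4-byte form F0 90 8C 94 at offsets 8–11.
U+F9A6 → 3-byte form EF A6 A6 at offsets 12–14.
U+1F698 → 4-byte form F0 9F 9A 98 at offsets 15–18.
U+02F4 → 2-byte form CB B4 at offsets 19–20.
U+FD2A1 → 4-byte form F3 BD 8A A1 at offsets 21–24.
Offset 21 falls in char 8's range; it's byte 1 of F3 BD 8A A1 = 0xF3.

0xF3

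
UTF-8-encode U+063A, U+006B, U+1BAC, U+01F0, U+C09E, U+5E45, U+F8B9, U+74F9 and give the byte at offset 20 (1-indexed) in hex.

0xB9

1-indexed offset 20 is 0-indexed offset 19.
U+063A → 2-byte form D8 BA at offsets 0–1.
U+006B → 1-byte form 6B at offsets 2–2.
U+1BAC → 3-byte form E1 AE AC at offsets 3–5.
U+01F0 → 2-byte form C7 B0 at offsets 6–7.
U+C09E → 3-byte form EC 82 9E at offsets 8–10.
U+5E45 → 3-byte form E5 B9 85 at offsets 11–13.
U+F8B9 → 3-byte form EF A2 B9 at offsets 14–16.
U+74F9 → 3-byte form E7 93 B9 at offsets 17–19.
Offset 19 falls in char 8's range; it's byte 3 of E7 93 B9 = 0xB9.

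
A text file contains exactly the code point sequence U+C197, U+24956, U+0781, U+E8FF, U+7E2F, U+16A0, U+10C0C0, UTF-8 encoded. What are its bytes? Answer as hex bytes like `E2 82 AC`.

U+C197: 3-byte form → EC 86 97.
U+24956: 4-byte form → F0 A4 A5 96.
U+0781: 2-byte form → DE 81.
U+E8FF: 3-byte form → EE A3 BF.
U+7E2F: 3-byte form → E7 B8 AF.
U+16A0: 3-byte form → E1 9A A0.
U+10C0C0: 4-byte form → F4 8C 83 80.
Concatenated (22 bytes): EC 86 97 F0 A4 A5 96 DE 81 EE A3 BF E7 B8 AF E1 9A A0 F4 8C 83 80.

EC 86 97 F0 A4 A5 96 DE 81 EE A3 BF E7 B8 AF E1 9A A0 F4 8C 83 80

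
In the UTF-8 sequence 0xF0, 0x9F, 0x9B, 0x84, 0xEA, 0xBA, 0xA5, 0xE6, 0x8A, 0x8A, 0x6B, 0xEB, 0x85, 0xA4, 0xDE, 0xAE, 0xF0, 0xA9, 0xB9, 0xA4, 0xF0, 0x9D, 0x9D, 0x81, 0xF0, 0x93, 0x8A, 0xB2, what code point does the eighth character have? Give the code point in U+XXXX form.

Offset 0: leading byte 0xF0 = 11110000 → 4-byte char #1 = F0 9F 9B 84.
Offset 4: leading byte 0xEA = 11101010 → 3-byte char #2 = EA BA A5.
Offset 7: leading byte 0xE6 = 11100110 → 3-byte char #3 = E6 8A 8A.
Offset 10: leading byte 0x6B = 01101011 → 1-byte char #4 = 6B.
Offset 11: leading byte 0xEB = 11101011 → 3-byte char #5 = EB 85 A4.
Offset 14: leading byte 0xDE = 11011110 → 2-byte char #6 = DE AE.
Offset 16: leading byte 0xF0 = 11110000 → 4-byte char #7 = F0 A9 B9 A4.
Offset 20: leading byte 0xF0 = 11110000 → 4-byte char #8 = F0 9D 9D 81.
Leading byte 0xF0 = 11110000 matches 11110xxx → 4-byte sequence.
Byte 1: 0xF0 = 11110000, payload 000 (3 bits).
Byte 2: 0x9D = 10011101 (10xxxxxx ✓), payload 011101.
Byte 3: 0x9D = 10011101 (10xxxxxx ✓), payload 011101.
Byte 4: 0x81 = 10000001 (10xxxxxx ✓), payload 000001.
Concatenate: 000011101011101000001 = 0x1D741 (21 bits → U+1D741).

U+1D741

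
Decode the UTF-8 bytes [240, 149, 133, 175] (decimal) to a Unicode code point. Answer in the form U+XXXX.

U+1516F

Leading byte 0xF0 = 11110000 matches 11110xxx → 4-byte sequence.
Byte 1: 0xF0 = 11110000, payload 000 (3 bits).
Byte 2: 0x95 = 10010101 (10xxxxxx ✓), payload 010101.
Byte 3: 0x85 = 10000101 (10xxxxxx ✓), payload 000101.
Byte 4: 0xAF = 10101111 (10xxxxxx ✓), payload 101111.
Concatenate: 000010101000101101111 = 0x1516F (21 bits → U+1516F).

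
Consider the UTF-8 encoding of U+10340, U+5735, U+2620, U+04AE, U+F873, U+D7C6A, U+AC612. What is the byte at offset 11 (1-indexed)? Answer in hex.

1-indexed offset 11 is 0-indexed offset 10.
U+10340 → 4-byte form F0 90 8D 80 at offsets 0–3.
U+5735 → 3-byte form E5 9C B5 at offsets 4–6.
U+2620 → 3-byte form E2 98 A0 at offsets 7–9.
U+04AE → 2-byte form D2 AE at offsets 10–11.
Offset 10 falls in char 4's range; it's byte 1 of D2 AE = 0xD2.

0xD2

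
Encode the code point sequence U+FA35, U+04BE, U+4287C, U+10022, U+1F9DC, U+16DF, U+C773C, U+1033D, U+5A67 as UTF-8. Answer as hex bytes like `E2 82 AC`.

U+FA35: 3-byte form → EF A8 B5.
U+04BE: 2-byte form → D2 BE.
U+4287C: 4-byte form → F1 82 A1 BC.
U+10022: 4-byte form → F0 90 80 A2.
U+1F9DC: 4-byte form → F0 9F A7 9C.
U+16DF: 3-byte form → E1 9B 9F.
U+C773C: 4-byte form → F3 87 9C BC.
U+1033D: 4-byte form → F0 90 8C BD.
U+5A67: 3-byte form → E5 A9 A7.
Concatenated (31 bytes): EF A8 B5 D2 BE F1 82 A1 BC F0 90 80 A2 F0 9F A7 9C E1 9B 9F F3 87 9C BC F0 90 8C BD E5 A9 A7.

EF A8 B5 D2 BE F1 82 A1 BC F0 90 80 A2 F0 9F A7 9C E1 9B 9F F3 87 9C BC F0 90 8C BD E5 A9 A7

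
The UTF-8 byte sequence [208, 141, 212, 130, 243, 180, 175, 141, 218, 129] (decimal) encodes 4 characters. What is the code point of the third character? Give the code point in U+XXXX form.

U+F4BCD

Offset 0: leading byte 0xD0 = 11010000 → 2-byte char #1 = D0 8D.
Offset 2: leading byte 0xD4 = 11010100 → 2-byte char #2 = D4 82.
Offset 4: leading byte 0xF3 = 11110011 → 4-byte char #3 = F3 B4 AF 8D.
Leading byte 0xF3 = 11110011 matches 11110xxx → 4-byte sequence.
Byte 1: 0xF3 = 11110011, payload 011 (3 bits).
Byte 2: 0xB4 = 10110100 (10xxxxxx ✓), payload 110100.
Byte 3: 0xAF = 10101111 (10xxxxxx ✓), payload 101111.
Byte 4: 0x8D = 10001101 (10xxxxxx ✓), payload 001101.
Concatenate: 011110100101111001101 = 0xF4BCD (21 bits → U+F4BCD).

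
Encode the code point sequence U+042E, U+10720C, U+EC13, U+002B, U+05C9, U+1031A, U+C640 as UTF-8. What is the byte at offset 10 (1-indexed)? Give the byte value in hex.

0x2B

1-indexed offset 10 is 0-indexed offset 9.
U+042E → 2-byte form D0 AE at offsets 0–1.
U+10720C → 4-byte form F4 87 88 8C at offsets 2–5.
U+EC13 → 3-byte form EE B0 93 at offsets 6–8.
U+002B → 1-byte form 2B at offsets 9–9.
Offset 9 falls in char 4's range; it's byte 1 of 2B = 0x2B.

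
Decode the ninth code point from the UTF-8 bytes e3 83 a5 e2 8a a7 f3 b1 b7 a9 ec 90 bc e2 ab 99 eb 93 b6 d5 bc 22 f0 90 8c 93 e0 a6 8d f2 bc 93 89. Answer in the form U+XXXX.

Offset 0: leading byte 0xE3 = 11100011 → 3-byte char #1 = E3 83 A5.
Offset 3: leading byte 0xE2 = 11100010 → 3-byte char #2 = E2 8A A7.
Offset 6: leading byte 0xF3 = 11110011 → 4-byte char #3 = F3 B1 B7 A9.
Offset 10: leading byte 0xEC = 11101100 → 3-byte char #4 = EC 90 BC.
Offset 13: leading byte 0xE2 = 11100010 → 3-byte char #5 = E2 AB 99.
Offset 16: leading byte 0xEB = 11101011 → 3-byte char #6 = EB 93 B6.
Offset 19: leading byte 0xD5 = 11010101 → 2-byte char #7 = D5 BC.
Offset 21: leading byte 0x22 = 00100010 → 1-byte char #8 = 22.
Offset 22: leading byte 0xF0 = 11110000 → 4-byte char #9 = F0 90 8C 93.
Leading byte 0xF0 = 11110000 matches 11110xxx → 4-byte sequence.
Byte 1: 0xF0 = 11110000, payload 000 (3 bits).
Byte 2: 0x90 = 10010000 (10xxxxxx ✓), payload 010000.
Byte 3: 0x8C = 10001100 (10xxxxxx ✓), payload 001100.
Byte 4: 0x93 = 10010011 (10xxxxxx ✓), payload 010011.
Concatenate: 000010000001100010011 = 0x10313 (21 bits → U+10313).

U+10313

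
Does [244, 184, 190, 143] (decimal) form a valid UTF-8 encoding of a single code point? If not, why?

Leading byte 0xF4 = 11110100 → 4-byte form.
Payload = 0x138F8F, which exceeds U+10FFFF, the maximum Unicode code point. (Leading bytes F5–FF, or F4 followed by ≥ 0x90, are invalid.)

invalid (encodes a value above U+10FFFF)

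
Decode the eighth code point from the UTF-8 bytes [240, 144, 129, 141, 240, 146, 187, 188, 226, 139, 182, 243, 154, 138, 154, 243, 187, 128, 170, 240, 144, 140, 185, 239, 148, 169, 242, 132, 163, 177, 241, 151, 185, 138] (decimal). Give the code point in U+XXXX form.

U+848F1

Offset 0: leading byte 0xF0 = 11110000 → 4-byte char #1 = F0 90 81 8D.
Offset 4: leading byte 0xF0 = 11110000 → 4-byte char #2 = F0 92 BB BC.
Offset 8: leading byte 0xE2 = 11100010 → 3-byte char #3 = E2 8B B6.
Offset 11: leading byte 0xF3 = 11110011 → 4-byte char #4 = F3 9A 8A 9A.
Offset 15: leading byte 0xF3 = 11110011 → 4-byte char #5 = F3 BB 80 AA.
Offset 19: leading byte 0xF0 = 11110000 → 4-byte char #6 = F0 90 8C B9.
Offset 23: leading byte 0xEF = 11101111 → 3-byte char #7 = EF 94 A9.
Offset 26: leading byte 0xF2 = 11110010 → 4-byte char #8 = F2 84 A3 B1.
Leading byte 0xF2 = 11110010 matches 11110xxx → 4-byte sequence.
Byte 1: 0xF2 = 11110010, payload 010 (3 bits).
Byte 2: 0x84 = 10000100 (10xxxxxx ✓), payload 000100.
Byte 3: 0xA3 = 10100011 (10xxxxxx ✓), payload 100011.
Byte 4: 0xB1 = 10110001 (10xxxxxx ✓), payload 110001.
Concatenate: 010000100100011110001 = 0x848F1 (21 bits → U+848F1).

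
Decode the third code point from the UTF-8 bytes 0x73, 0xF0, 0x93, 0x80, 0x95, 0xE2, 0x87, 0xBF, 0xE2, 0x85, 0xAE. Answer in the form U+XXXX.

Offset 0: leading byte 0x73 = 01110011 → 1-byte char #1 = 73.
Offset 1: leading byte 0xF0 = 11110000 → 4-byte char #2 = F0 93 80 95.
Offset 5: leading byte 0xE2 = 11100010 → 3-byte char #3 = E2 87 BF.
Leading byte 0xE2 = 11100010 matches 1110xxxx → 3-byte sequence.
Byte 1: 0xE2 = 11100010, payload 0010 (4 bits).
Byte 2: 0x87 = 10000111 (10xxxxxx ✓), payload 000111.
Byte 3: 0xBF = 10111111 (10xxxxxx ✓), payload 111111.
Concatenate: 0010000111111111 = 0x21FF (16 bits → U+21FF).

U+21FF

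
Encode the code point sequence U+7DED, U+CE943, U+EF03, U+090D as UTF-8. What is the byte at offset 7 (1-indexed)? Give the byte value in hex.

1-indexed offset 7 is 0-indexed offset 6.
U+7DED → 3-byte form E7 B7 AD at offsets 0–2.
U+CE943 → 4-byte form F3 8E A5 83 at offsets 3–6.
Offset 6 falls in char 2's range; it's byte 4 of F3 8E A5 83 = 0x83.

0x83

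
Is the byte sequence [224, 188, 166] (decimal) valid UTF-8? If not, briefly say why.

Leading byte 0xE0 = 11100000 → 3-byte form.
Continuation bytes 0xBC=10111100, 0xA6=10100110 all match 10xxxxxx.
Decoded value 0xF26 is ≥ 0x800 (shortest form) and not a surrogate.

valid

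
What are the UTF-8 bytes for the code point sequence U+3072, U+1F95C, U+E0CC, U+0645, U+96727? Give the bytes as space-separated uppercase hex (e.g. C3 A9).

E3 81 B2 F0 9F A5 9C EE 83 8C D9 85 F2 96 9C A7

U+3072: 3-byte form → E3 81 B2.
U+1F95C: 4-byte form → F0 9F A5 9C.
U+E0CC: 3-byte form → EE 83 8C.
U+0645: 2-byte form → D9 85.
U+96727: 4-byte form → F2 96 9C A7.
Concatenated (16 bytes): E3 81 B2 F0 9F A5 9C EE 83 8C D9 85 F2 96 9C A7.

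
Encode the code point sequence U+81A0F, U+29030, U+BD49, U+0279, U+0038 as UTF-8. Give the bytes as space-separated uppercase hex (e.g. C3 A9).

F2 81 A8 8F F0 A9 80 B0 EB B5 89 C9 B9 38

U+81A0F: 4-byte form → F2 81 A8 8F.
U+29030: 4-byte form → F0 A9 80 B0.
U+BD49: 3-byte form → EB B5 89.
U+0279: 2-byte form → C9 B9.
U+0038: 1-byte form → 38.
Concatenated (14 bytes): F2 81 A8 8F F0 A9 80 B0 EB B5 89 C9 B9 38.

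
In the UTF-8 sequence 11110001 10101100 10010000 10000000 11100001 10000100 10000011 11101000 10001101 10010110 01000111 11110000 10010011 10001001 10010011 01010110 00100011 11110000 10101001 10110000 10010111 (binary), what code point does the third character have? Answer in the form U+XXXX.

U+8356

Offset 0: leading byte 0xF1 = 11110001 → 4-byte char #1 = F1 AC 90 80.
Offset 4: leading byte 0xE1 = 11100001 → 3-byte char #2 = E1 84 83.
Offset 7: leading byte 0xE8 = 11101000 → 3-byte char #3 = E8 8D 96.
Leading byte 0xE8 = 11101000 matches 1110xxxx → 3-byte sequence.
Byte 1: 0xE8 = 11101000, payload 1000 (4 bits).
Byte 2: 0x8D = 10001101 (10xxxxxx ✓), payload 001101.
Byte 3: 0x96 = 10010110 (10xxxxxx ✓), payload 010110.
Concatenate: 1000001101010110 = 0x8356 (16 bits → U+8356).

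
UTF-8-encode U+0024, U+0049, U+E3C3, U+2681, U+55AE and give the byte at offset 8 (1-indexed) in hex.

0x81

1-indexed offset 8 is 0-indexed offset 7.
U+0024 → 1-byte form 24 at offsets 0–0.
U+0049 → 1-byte form 49 at offsets 1–1.
U+E3C3 → 3-byte form EE 8F 83 at offsets 2–4.
U+2681 → 3-byte form E2 9A 81 at offsets 5–7.
Offset 7 falls in char 4's range; it's byte 3 of E2 9A 81 = 0x81.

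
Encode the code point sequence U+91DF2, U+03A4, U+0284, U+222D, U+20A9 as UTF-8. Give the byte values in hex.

F2 91 B7 B2 CE A4 CA 84 E2 88 AD E2 82 A9

U+91DF2: 4-byte form → F2 91 B7 B2.
U+03A4: 2-byte form → CE A4.
U+0284: 2-byte form → CA 84.
U+222D: 3-byte form → E2 88 AD.
U+20A9: 3-byte form → E2 82 A9.
Concatenated (14 bytes): F2 91 B7 B2 CE A4 CA 84 E2 88 AD E2 82 A9.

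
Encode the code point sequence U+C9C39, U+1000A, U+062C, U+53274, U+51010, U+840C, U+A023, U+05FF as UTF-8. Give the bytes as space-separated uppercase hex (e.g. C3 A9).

U+C9C39: 4-byte form → F3 89 B0 B9.
U+1000A: 4-byte form → F0 90 80 8A.
U+062C: 2-byte form → D8 AC.
U+53274: 4-byte form → F1 93 89 B4.
U+51010: 4-byte form → F1 91 80 90.
U+840C: 3-byte form → E8 90 8C.
U+A023: 3-byte form → EA 80 A3.
U+05FF: 2-byte form → D7 BF.
Concatenated (26 bytes): F3 89 B0 B9 F0 90 80 8A D8 AC F1 93 89 B4 F1 91 80 90 E8 90 8C EA 80 A3 D7 BF.

F3 89 B0 B9 F0 90 80 8A D8 AC F1 93 89 B4 F1 91 80 90 E8 90 8C EA 80 A3 D7 BF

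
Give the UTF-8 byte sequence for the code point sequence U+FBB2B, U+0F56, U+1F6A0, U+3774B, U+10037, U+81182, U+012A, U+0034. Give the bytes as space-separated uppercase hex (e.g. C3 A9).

U+FBB2B: 4-byte form → F3 BB AC AB.
U+0F56: 3-byte form → E0 BD 96.
U+1F6A0: 4-byte form → F0 9F 9A A0.
U+3774B: 4-byte form → F0 B7 9D 8B.
U+10037: 4-byte form → F0 90 80 B7.
U+81182: 4-byte form → F2 81 86 82.
U+012A: 2-byte form → C4 AA.
U+0034: 1-byte form → 34.
Concatenated (26 bytes): F3 BB AC AB E0 BD 96 F0 9F 9A A0 F0 B7 9D 8B F0 90 80 B7 F2 81 86 82 C4 AA 34.

F3 BB AC AB E0 BD 96 F0 9F 9A A0 F0 B7 9D 8B F0 90 80 B7 F2 81 86 82 C4 AA 34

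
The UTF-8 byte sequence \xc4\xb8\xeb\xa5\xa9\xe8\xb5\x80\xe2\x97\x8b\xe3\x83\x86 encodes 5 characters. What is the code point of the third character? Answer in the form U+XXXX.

U+8D40

Offset 0: leading byte 0xC4 = 11000100 → 2-byte char #1 = C4 B8.
Offset 2: leading byte 0xEB = 11101011 → 3-byte char #2 = EB A5 A9.
Offset 5: leading byte 0xE8 = 11101000 → 3-byte char #3 = E8 B5 80.
Leading byte 0xE8 = 11101000 matches 1110xxxx → 3-byte sequence.
Byte 1: 0xE8 = 11101000, payload 1000 (4 bits).
Byte 2: 0xB5 = 10110101 (10xxxxxx ✓), payload 110101.
Byte 3: 0x80 = 10000000 (10xxxxxx ✓), payload 000000.
Concatenate: 1000110101000000 = 0x8D40 (16 bits → U+8D40).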